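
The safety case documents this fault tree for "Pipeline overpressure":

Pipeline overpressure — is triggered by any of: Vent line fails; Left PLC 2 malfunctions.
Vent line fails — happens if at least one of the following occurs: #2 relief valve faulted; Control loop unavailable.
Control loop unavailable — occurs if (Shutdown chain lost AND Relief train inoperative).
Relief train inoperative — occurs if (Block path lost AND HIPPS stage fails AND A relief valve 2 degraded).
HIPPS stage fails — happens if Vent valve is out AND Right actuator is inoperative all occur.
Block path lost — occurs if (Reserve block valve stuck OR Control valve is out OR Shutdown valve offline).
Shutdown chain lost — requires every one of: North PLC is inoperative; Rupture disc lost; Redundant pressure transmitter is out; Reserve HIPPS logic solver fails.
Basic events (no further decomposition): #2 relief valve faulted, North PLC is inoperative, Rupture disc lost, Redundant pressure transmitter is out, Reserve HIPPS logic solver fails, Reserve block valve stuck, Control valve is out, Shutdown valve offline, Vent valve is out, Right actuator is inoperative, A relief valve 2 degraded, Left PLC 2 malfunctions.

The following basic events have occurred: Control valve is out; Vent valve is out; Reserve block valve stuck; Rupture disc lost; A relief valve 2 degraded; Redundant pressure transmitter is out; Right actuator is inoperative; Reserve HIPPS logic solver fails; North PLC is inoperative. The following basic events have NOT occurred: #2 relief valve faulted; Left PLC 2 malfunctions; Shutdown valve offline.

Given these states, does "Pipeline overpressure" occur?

Shutdown chain lost [AND]: North PLC is inoperative=occurs, Rupture disc lost=occurs, Redundant pressure transmitter is out=occurs, Reserve HIPPS logic solver fails=occurs → all inputs occur → occurs.
Block path lost [OR]: Reserve block valve stuck=occurs, Control valve is out=occurs, Shutdown valve offline=not → at least one input occurs → occurs.
HIPPS stage fails [AND]: Vent valve is out=occurs, Right actuator is inoperative=occurs → all inputs occur → occurs.
Relief train inoperative [AND]: Block path lost=occurs, HIPPS stage fails=occurs, A relief valve 2 degraded=occurs → all inputs occur → occurs.
Control loop unavailable [AND]: Shutdown chain lost=occurs, Relief train inoperative=occurs → all inputs occur → occurs.
Vent line fails [OR]: #2 relief valve faulted=not, Control loop unavailable=occurs → at least one input occurs → occurs.
Pipeline overpressure [OR]: Vent line fails=occurs, Left PLC 2 malfunctions=not → at least one input occurs → occurs.

Yes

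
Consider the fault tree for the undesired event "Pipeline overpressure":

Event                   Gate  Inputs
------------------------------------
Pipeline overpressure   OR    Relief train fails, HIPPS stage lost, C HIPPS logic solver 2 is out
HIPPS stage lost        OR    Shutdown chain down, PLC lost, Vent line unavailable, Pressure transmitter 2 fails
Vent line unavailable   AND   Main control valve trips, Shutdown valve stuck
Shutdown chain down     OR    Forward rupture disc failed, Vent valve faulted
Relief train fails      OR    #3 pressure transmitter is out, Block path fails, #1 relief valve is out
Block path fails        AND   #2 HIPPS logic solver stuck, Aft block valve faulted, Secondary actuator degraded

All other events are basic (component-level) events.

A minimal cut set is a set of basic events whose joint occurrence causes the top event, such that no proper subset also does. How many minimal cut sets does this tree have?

Block path fails [AND]: one cut set from each child combined → 1 × 1 × 1 = 1 cut set(s).
Relief train fails [OR]: union of children's cut sets → 3 cut set(s).
Shutdown chain down [OR]: union of children's cut sets → 2 cut set(s).
Vent line unavailable [AND]: one cut set from each child combined → 1 × 1 = 1 cut set(s).
HIPPS stage lost [OR]: union of children's cut sets → 5 cut set(s).
Pipeline overpressure [OR]: union of children's cut sets → 9 cut set(s).
Minimal cut sets: {#3 pressure transmitter is out}; {#2 HIPPS logic solver stuck, Aft block valve faulted, Secondary actuator degraded}; {#1 relief valve is out}; {Forward rupture disc failed}; {Vent valve faulted}; {PLC lost}; {Main control valve trips, Shutdown valve stuck}; {Pressure transmitter 2 fails}; {C HIPPS logic solver 2 is out}.

9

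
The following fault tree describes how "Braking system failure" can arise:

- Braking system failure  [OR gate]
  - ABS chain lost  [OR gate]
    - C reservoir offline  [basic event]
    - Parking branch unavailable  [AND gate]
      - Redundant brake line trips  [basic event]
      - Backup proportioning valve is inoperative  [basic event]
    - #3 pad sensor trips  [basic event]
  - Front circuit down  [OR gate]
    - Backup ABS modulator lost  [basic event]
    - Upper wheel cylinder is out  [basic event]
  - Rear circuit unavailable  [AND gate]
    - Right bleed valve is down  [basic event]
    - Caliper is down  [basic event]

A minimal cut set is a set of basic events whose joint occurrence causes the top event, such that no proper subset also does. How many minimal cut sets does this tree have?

Parking branch unavailable [AND]: one cut set from each child combined → 1 × 1 = 1 cut set(s).
ABS chain lost [OR]: union of children's cut sets → 3 cut set(s).
Front circuit down [OR]: union of children's cut sets → 2 cut set(s).
Rear circuit unavailable [AND]: one cut set from each child combined → 1 × 1 = 1 cut set(s).
Braking system failure [OR]: union of children's cut sets → 6 cut set(s).
Minimal cut sets: {C reservoir offline}; {Backup proportioning valve is inoperative, Redundant brake line trips}; {#3 pad sensor trips}; {Backup ABS modulator lost}; {Upper wheel cylinder is out}; {Caliper is down, Right bleed valve is down}.

6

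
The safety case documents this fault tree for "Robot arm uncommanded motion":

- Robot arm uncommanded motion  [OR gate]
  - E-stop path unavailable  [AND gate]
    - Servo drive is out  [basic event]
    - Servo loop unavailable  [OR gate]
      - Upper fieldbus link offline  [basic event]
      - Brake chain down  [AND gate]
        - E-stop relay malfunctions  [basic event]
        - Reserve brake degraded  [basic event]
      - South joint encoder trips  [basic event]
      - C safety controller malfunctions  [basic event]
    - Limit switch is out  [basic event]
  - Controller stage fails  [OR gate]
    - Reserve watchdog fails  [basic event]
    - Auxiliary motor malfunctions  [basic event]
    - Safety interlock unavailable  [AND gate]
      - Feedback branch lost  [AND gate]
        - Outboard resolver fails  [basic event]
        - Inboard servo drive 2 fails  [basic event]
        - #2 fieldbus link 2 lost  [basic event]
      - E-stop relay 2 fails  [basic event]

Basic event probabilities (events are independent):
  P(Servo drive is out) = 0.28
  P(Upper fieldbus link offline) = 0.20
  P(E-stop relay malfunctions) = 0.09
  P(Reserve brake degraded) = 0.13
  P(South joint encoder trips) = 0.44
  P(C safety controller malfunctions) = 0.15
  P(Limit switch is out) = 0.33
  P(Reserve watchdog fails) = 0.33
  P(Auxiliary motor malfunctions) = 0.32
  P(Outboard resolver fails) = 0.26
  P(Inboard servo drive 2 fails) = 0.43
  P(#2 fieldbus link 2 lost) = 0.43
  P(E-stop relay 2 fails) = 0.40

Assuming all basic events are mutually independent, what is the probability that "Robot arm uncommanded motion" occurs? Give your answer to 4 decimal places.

P(Brake chain down) [AND] = 0.09 × 0.13 = 0.011700
P(Servo loop unavailable) [OR] = 1 − (1−0.20) × (1−0.011700) × (1−0.44) × (1−0.15) = 0.623655
P(E-stop path unavailable) [AND] = 0.28 × 0.623655 × 0.33 = 0.057626
P(Feedback branch lost) [AND] = 0.26 × 0.43 × 0.43 = 0.048074
P(Safety interlock unavailable) [AND] = 0.048074 × 0.40 = 0.019230
P(Controller stage fails) [OR] = 1 − (1−0.33) × (1−0.32) × (1−0.019230) = 0.553161
P(Robot arm uncommanded motion) [OR] = 1 − (1−0.057626) × (1−0.553161) = 0.578911
Rounded to 4 decimal places: P(Robot arm uncommanded motion) ≈ 0.5789.

0.5789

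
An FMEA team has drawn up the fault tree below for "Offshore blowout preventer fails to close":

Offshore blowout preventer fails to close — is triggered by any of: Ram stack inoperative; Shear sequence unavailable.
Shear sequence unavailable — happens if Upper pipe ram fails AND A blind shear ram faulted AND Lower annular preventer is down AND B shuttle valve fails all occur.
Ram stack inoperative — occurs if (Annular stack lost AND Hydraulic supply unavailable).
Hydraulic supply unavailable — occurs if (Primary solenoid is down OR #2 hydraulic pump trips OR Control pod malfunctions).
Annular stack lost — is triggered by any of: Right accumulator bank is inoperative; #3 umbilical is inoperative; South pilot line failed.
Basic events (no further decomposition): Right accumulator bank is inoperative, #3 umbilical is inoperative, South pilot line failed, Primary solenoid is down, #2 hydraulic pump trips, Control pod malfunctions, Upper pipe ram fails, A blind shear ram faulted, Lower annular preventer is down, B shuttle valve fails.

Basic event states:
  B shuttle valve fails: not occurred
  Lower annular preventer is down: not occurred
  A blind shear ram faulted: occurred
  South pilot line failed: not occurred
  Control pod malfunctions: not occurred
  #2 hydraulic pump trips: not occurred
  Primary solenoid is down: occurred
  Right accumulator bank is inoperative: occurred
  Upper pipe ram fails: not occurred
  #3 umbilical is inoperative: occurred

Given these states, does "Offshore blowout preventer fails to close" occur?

Yes

Annular stack lost [OR]: Right accumulator bank is inoperative=occurs, #3 umbilical is inoperative=occurs, South pilot line failed=not → at least one input occurs → occurs.
Hydraulic supply unavailable [OR]: Primary solenoid is down=occurs, #2 hydraulic pump trips=not, Control pod malfunctions=not → at least one input occurs → occurs.
Ram stack inoperative [AND]: Annular stack lost=occurs, Hydraulic supply unavailable=occurs → all inputs occur → occurs.
Shear sequence unavailable [AND]: Upper pipe ram fails=not, A blind shear ram faulted=occurs, Lower annular preventer is down=not, B shuttle valve fails=not → not all inputs occur → does not occur.
Offshore blowout preventer fails to close [OR]: Ram stack inoperative=occurs, Shear sequence unavailable=not → at least one input occurs → occurs.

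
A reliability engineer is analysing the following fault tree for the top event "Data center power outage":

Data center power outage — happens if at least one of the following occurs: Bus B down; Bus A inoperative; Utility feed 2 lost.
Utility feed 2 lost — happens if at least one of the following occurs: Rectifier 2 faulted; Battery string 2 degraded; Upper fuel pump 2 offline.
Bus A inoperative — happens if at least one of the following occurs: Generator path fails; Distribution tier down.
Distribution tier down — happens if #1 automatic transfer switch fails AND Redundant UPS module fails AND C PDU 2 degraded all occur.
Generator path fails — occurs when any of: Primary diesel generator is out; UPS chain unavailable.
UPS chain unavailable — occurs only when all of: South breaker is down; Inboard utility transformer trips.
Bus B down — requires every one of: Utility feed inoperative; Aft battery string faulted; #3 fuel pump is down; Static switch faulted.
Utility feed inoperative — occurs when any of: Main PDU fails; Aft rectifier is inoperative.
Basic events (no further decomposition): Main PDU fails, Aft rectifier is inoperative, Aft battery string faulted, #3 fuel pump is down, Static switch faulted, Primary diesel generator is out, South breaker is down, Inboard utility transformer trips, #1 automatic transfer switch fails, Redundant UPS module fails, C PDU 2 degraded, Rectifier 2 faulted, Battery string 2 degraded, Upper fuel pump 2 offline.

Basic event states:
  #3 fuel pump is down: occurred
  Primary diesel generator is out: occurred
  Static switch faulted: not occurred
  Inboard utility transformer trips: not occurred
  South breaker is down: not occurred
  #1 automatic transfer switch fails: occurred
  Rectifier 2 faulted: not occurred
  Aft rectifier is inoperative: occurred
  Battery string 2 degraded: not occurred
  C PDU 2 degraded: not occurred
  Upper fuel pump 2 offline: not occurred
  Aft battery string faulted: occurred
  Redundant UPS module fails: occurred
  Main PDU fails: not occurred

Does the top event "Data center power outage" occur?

Utility feed inoperative [OR]: Main PDU fails=not, Aft rectifier is inoperative=occurs → at least one input occurs → occurs.
Bus B down [AND]: Utility feed inoperative=occurs, Aft battery string faulted=occurs, #3 fuel pump is down=occurs, Static switch faulted=not → not all inputs occur → does not occur.
UPS chain unavailable [AND]: South breaker is down=not, Inboard utility transformer trips=not → not all inputs occur → does not occur.
Generator path fails [OR]: Primary diesel generator is out=occurs, UPS chain unavailable=not → at least one input occurs → occurs.
Distribution tier down [AND]: #1 automatic transfer switch fails=occurs, Redundant UPS module fails=occurs, C PDU 2 degraded=not → not all inputs occur → does not occur.
Bus A inoperative [OR]: Generator path fails=occurs, Distribution tier down=not → at least one input occurs → occurs.
Utility feed 2 lost [OR]: Rectifier 2 faulted=not, Battery string 2 degraded=not, Upper fuel pump 2 offline=not → no input occurs → does not occur.
Data center power outage [OR]: Bus B down=not, Bus A inoperative=occurs, Utility feed 2 lost=not → at least one input occurs → occurs.

Yes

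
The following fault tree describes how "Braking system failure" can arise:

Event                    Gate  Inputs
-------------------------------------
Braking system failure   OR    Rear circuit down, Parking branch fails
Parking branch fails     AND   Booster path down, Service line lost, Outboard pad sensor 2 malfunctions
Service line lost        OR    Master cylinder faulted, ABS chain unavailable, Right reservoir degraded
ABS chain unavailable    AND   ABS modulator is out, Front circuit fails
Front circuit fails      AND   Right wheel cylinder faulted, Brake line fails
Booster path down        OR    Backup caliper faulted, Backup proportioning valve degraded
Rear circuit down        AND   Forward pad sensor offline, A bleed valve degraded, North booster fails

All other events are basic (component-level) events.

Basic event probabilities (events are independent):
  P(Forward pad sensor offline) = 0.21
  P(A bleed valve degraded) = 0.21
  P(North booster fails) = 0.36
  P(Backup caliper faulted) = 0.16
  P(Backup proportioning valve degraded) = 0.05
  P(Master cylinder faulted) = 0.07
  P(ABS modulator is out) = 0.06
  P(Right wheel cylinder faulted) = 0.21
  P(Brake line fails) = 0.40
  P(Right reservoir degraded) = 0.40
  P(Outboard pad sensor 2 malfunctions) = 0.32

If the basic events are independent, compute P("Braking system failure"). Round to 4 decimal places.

P(Rear circuit down) [AND] = 0.21 × 0.21 × 0.36 = 0.015876
P(Booster path down) [OR] = 1 − (1−0.16) × (1−0.05) = 0.202000
P(Front circuit fails) [AND] = 0.21 × 0.40 = 0.084000
P(ABS chain unavailable) [AND] = 0.06 × 0.084000 = 0.005040
P(Service line lost) [OR] = 1 − (1−0.07) × (1−0.005040) × (1−0.40) = 0.444812
P(Parking branch fails) [AND] = 0.202000 × 0.444812 × 0.32 = 0.028753
P(Braking system failure) [OR] = 1 − (1−0.015876) × (1−0.028753) = 0.044173
Rounded to 4 decimal places: P(Braking system failure) ≈ 0.0442.

0.0442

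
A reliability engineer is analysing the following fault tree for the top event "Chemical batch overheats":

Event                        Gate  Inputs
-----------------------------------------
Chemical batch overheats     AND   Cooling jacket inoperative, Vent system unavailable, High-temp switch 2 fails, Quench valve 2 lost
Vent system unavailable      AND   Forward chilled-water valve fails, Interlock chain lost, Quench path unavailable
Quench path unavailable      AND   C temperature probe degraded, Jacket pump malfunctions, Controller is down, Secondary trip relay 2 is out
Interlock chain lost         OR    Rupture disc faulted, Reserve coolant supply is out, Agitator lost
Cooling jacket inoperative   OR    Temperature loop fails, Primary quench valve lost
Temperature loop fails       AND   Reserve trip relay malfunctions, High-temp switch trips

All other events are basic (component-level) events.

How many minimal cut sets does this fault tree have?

6

Temperature loop fails [AND]: one cut set from each child combined → 1 × 1 = 1 cut set(s).
Cooling jacket inoperative [OR]: union of children's cut sets → 2 cut set(s).
Interlock chain lost [OR]: union of children's cut sets → 3 cut set(s).
Quench path unavailable [AND]: one cut set from each child combined → 1 × 1 × 1 × 1 = 1 cut set(s).
Vent system unavailable [AND]: one cut set from each child combined → 1 × 3 × 1 = 3 cut set(s).
Chemical batch overheats [AND]: one cut set from each child combined → 2 × 3 × 1 × 1 = 6 cut set(s).
Minimal cut sets: {C temperature probe degraded, Controller is down, Forward chilled-water valve fails, High-temp switch 2 fails, High-temp switch trips, Jacket pump malfunctions, Quench valve 2 lost, Reserve trip relay malfunctions, Rupture disc faulted, Secondary trip relay 2 is out}; {C temperature probe degraded, Controller is down, Forward chilled-water valve fails, High-temp switch 2 fails, High-temp switch trips, Jacket pump malfunctions, Quench valve 2 lost, Reserve coolant supply is out, Reserve trip relay malfunctions, Secondary trip relay 2 is out}; {Agitator lost, C temperature probe degraded, Controller is down, Forward chilled-water valve fails, High-temp switch 2 fails, High-temp switch trips, Jacket pump malfunctions, Quench valve 2 lost, Reserve trip relay malfunctions, Secondary trip relay 2 is out}; {C temperature probe degraded, Controller is down, Forward chilled-water valve fails, High-temp switch 2 fails, Jacket pump malfunctions, Primary quench valve lost, Quench valve 2 lost, Rupture disc faulted, Secondary trip relay 2 is out}; {C temperature probe degraded, Controller is down, Forward chilled-water valve fails, High-temp switch 2 fails, Jacket pump malfunctions, Primary quench valve lost, Quench valve 2 lost, Reserve coolant supply is out, Secondary trip relay 2 is out}; {Agitator lost, C temperature probe degraded, Controller is down, Forward chilled-water valve fails, High-temp switch 2 fails, Jacket pump malfunctions, Primary quench valve lost, Quench valve 2 lost, Secondary trip relay 2 is out}.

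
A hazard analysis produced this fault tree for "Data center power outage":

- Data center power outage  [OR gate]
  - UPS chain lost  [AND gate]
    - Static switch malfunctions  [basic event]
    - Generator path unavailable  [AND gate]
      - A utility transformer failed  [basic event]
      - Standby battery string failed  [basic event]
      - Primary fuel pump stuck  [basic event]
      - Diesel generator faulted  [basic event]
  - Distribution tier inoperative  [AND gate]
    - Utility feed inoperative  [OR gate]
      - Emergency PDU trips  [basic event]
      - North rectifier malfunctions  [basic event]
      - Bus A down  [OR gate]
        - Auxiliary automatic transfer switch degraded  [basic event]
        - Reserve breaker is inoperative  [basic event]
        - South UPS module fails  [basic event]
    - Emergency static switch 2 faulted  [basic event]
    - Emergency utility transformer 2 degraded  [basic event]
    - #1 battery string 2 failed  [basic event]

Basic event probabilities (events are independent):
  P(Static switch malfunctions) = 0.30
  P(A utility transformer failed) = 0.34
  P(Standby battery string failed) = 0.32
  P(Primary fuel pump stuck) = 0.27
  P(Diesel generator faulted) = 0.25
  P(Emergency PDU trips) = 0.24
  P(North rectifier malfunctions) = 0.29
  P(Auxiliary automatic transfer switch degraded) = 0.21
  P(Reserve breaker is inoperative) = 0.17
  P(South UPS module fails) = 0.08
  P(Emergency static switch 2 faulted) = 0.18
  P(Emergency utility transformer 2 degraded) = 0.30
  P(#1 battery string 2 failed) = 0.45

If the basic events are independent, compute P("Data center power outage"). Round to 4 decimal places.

P(Generator path unavailable) [AND] = 0.34 × 0.32 × 0.27 × 0.25 = 0.007344
P(UPS chain lost) [AND] = 0.30 × 0.007344 = 0.002203
P(Bus A down) [OR] = 1 − (1−0.21) × (1−0.17) × (1−0.08) = 0.396756
P(Utility feed inoperative) [OR] = 1 − (1−0.24) × (1−0.29) × (1−0.396756) = 0.674490
P(Distribution tier inoperative) [AND] = 0.674490 × 0.18 × 0.30 × 0.45 = 0.016390
P(Data center power outage) [OR] = 1 − (1−0.002203) × (1−0.016390) = 0.018557
Rounded to 4 decimal places: P(Data center power outage) ≈ 0.0186.

0.0186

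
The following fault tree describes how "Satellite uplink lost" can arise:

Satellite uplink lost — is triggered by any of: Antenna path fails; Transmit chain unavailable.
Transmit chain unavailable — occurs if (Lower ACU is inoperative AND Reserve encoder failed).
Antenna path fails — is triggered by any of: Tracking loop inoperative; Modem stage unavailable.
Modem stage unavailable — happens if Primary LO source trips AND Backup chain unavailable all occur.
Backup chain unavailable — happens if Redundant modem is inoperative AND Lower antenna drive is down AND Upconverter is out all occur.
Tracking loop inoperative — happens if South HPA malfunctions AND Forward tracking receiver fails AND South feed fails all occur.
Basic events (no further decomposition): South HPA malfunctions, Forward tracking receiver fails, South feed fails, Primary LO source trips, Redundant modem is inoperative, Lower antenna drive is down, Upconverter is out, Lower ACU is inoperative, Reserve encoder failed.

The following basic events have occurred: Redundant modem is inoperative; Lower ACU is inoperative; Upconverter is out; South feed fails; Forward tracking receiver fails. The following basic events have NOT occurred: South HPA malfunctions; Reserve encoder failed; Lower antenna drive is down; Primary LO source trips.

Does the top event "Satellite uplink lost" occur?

Tracking loop inoperative [AND]: South HPA malfunctions=not, Forward tracking receiver fails=occurs, South feed fails=occurs → not all inputs occur → does not occur.
Backup chain unavailable [AND]: Redundant modem is inoperative=occurs, Lower antenna drive is down=not, Upconverter is out=occurs → not all inputs occur → does not occur.
Modem stage unavailable [AND]: Primary LO source trips=not, Backup chain unavailable=not → not all inputs occur → does not occur.
Antenna path fails [OR]: Tracking loop inoperative=not, Modem stage unavailable=not → no input occurs → does not occur.
Transmit chain unavailable [AND]: Lower ACU is inoperative=occurs, Reserve encoder failed=not → not all inputs occur → does not occur.
Satellite uplink lost [OR]: Antenna path fails=not, Transmit chain unavailable=not → no input occurs → does not occur.

No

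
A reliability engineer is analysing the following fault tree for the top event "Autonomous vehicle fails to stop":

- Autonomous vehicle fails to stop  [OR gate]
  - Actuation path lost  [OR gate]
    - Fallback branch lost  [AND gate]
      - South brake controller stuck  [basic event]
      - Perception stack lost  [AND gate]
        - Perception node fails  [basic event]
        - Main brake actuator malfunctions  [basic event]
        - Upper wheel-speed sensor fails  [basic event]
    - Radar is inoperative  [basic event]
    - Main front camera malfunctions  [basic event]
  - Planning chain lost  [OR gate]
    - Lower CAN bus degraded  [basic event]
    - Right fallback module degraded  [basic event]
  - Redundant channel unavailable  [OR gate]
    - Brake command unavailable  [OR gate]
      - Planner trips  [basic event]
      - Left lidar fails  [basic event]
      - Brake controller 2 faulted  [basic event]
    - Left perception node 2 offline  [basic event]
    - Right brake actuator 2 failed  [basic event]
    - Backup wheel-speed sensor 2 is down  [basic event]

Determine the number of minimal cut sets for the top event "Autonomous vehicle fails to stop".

Perception stack lost [AND]: one cut set from each child combined → 1 × 1 × 1 = 1 cut set(s).
Fallback branch lost [AND]: one cut set from each child combined → 1 × 1 = 1 cut set(s).
Actuation path lost [OR]: union of children's cut sets → 3 cut set(s).
Planning chain lost [OR]: union of children's cut sets → 2 cut set(s).
Brake command unavailable [OR]: union of children's cut sets → 3 cut set(s).
Redundant channel unavailable [OR]: union of children's cut sets → 6 cut set(s).
Autonomous vehicle fails to stop [OR]: union of children's cut sets → 11 cut set(s).

11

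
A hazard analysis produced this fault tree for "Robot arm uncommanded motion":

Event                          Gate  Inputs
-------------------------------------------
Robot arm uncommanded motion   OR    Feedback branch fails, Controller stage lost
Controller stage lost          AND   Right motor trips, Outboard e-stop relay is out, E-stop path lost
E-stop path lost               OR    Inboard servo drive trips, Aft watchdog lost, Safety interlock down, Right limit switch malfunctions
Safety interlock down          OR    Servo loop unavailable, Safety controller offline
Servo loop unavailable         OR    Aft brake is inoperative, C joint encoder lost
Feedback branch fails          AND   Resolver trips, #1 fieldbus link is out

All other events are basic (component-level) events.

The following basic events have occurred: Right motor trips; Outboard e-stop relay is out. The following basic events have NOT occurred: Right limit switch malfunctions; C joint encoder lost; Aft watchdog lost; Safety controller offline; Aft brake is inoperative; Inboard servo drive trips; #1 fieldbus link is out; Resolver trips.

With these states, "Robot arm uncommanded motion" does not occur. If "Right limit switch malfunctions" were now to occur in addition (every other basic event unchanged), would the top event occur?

Counterfactual: set "Right limit switch malfunctions" to occurred.
Feedback branch fails [AND]: Resolver trips=not, #1 fieldbus link is out=not → not all inputs occur → does not occur.
Servo loop unavailable [OR]: Aft brake is inoperative=not, C joint encoder lost=not → no input occurs → does not occur.
Safety interlock down [OR]: Servo loop unavailable=not, Safety controller offline=not → no input occurs → does not occur.
E-stop path lost [OR]: Inboard servo drive trips=not, Aft watchdog lost=not, Safety interlock down=not, Right limit switch malfunctions=occurs → at least one input occurs → occurs.
Controller stage lost [AND]: Right motor trips=occurs, Outboard e-stop relay is out=occurs, E-stop path lost=occurs → all inputs occur → occurs.
Robot arm uncommanded motion [OR]: Feedback branch fails=not, Controller stage lost=occurs → at least one input occurs → occurs.

Yes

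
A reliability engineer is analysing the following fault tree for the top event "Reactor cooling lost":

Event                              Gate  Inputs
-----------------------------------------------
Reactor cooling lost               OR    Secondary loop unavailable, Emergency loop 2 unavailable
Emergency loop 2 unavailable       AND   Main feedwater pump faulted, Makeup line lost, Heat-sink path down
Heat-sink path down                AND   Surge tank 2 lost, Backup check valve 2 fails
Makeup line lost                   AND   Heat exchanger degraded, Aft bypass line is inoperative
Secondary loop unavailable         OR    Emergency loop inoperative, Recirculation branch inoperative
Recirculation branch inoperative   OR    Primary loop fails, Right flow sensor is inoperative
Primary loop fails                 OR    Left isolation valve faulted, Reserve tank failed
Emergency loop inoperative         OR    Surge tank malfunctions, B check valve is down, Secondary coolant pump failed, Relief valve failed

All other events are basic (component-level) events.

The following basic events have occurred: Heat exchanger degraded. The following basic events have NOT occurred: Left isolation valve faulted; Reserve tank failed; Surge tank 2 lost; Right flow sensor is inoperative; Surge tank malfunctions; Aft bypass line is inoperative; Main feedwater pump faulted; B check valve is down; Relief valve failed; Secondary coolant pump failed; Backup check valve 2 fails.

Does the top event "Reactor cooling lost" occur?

Emergency loop inoperative [OR]: Surge tank malfunctions=not, B check valve is down=not, Secondary coolant pump failed=not, Relief valve failed=not → no input occurs → does not occur.
Primary loop fails [OR]: Left isolation valve faulted=not, Reserve tank failed=not → no input occurs → does not occur.
Recirculation branch inoperative [OR]: Primary loop fails=not, Right flow sensor is inoperative=not → no input occurs → does not occur.
Secondary loop unavailable [OR]: Emergency loop inoperative=not, Recirculation branch inoperative=not → no input occurs → does not occur.
Makeup line lost [AND]: Heat exchanger degraded=occurs, Aft bypass line is inoperative=not → not all inputs occur → does not occur.
Heat-sink path down [AND]: Surge tank 2 lost=not, Backup check valve 2 fails=not → not all inputs occur → does not occur.
Emergency loop 2 unavailable [AND]: Main feedwater pump faulted=not, Makeup line lost=not, Heat-sink path down=not → not all inputs occur → does not occur.
Reactor cooling lost [OR]: Secondary loop unavailable=not, Emergency loop 2 unavailable=not → no input occurs → does not occur.

No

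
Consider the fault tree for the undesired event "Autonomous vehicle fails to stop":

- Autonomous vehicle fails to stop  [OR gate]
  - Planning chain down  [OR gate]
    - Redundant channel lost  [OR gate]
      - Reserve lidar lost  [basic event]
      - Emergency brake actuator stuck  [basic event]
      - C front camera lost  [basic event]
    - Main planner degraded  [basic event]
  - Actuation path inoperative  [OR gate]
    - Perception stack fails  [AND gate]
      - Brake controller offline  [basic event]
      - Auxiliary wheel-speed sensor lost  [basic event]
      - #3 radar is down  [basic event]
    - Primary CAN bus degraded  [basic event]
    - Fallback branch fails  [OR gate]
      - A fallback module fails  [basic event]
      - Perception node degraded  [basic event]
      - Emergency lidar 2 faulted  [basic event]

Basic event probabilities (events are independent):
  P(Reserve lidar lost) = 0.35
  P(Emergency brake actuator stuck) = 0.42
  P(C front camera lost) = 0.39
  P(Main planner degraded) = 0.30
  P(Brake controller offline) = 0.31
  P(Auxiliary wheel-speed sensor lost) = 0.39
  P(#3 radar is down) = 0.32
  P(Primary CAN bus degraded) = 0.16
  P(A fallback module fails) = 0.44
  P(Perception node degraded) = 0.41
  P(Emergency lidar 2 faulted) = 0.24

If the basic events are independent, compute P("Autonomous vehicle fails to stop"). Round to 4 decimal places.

0.9674

P(Redundant channel lost) [OR] = 1 − (1−0.35) × (1−0.42) × (1−0.39) = 0.770030
P(Planning chain down) [OR] = 1 − (1−0.770030) × (1−0.30) = 0.839021
P(Perception stack fails) [AND] = 0.31 × 0.39 × 0.32 = 0.038688
P(Fallback branch fails) [OR] = 1 − (1−0.44) × (1−0.41) × (1−0.24) = 0.748896
P(Actuation path inoperative) [OR] = 1 − (1−0.038688) × (1−0.16) × (1−0.748896) = 0.797233
P(Autonomous vehicle fails to stop) [OR] = 1 − (1−0.839021) × (1−0.797233) = 0.967359
Rounded to 4 decimal places: P(Autonomous vehicle fails to stop) ≈ 0.9674.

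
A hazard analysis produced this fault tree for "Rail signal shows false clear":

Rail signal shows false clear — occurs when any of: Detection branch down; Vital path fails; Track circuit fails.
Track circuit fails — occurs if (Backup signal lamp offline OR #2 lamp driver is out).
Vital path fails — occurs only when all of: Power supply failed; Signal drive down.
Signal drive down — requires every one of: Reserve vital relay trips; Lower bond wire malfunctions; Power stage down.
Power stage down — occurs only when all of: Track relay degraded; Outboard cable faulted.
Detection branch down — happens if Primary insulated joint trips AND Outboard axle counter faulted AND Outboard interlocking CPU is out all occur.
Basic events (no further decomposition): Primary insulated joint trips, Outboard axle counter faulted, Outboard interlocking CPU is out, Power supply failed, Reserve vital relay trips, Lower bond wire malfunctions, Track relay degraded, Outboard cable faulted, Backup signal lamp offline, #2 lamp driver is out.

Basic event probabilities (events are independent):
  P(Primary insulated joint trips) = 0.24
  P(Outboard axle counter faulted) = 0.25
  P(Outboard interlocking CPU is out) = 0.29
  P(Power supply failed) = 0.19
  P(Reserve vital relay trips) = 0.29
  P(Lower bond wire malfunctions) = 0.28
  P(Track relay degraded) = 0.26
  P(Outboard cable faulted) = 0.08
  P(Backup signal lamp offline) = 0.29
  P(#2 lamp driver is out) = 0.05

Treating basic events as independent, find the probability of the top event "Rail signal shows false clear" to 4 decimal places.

P(Detection branch down) [AND] = 0.24 × 0.25 × 0.29 = 0.017400
P(Power stage down) [AND] = 0.26 × 0.08 = 0.020800
P(Signal drive down) [AND] = 0.29 × 0.28 × 0.020800 = 0.001689
P(Vital path fails) [AND] = 0.19 × 0.001689 = 0.000321
P(Track circuit fails) [OR] = 1 − (1−0.29) × (1−0.05) = 0.325500
P(Rail signal shows false clear) [OR] = 1 − (1−0.017400) × (1−0.000321) × (1−0.325500) = 0.337449
Rounded to 4 decimal places: P(Rail signal shows false clear) ≈ 0.3374.

0.3374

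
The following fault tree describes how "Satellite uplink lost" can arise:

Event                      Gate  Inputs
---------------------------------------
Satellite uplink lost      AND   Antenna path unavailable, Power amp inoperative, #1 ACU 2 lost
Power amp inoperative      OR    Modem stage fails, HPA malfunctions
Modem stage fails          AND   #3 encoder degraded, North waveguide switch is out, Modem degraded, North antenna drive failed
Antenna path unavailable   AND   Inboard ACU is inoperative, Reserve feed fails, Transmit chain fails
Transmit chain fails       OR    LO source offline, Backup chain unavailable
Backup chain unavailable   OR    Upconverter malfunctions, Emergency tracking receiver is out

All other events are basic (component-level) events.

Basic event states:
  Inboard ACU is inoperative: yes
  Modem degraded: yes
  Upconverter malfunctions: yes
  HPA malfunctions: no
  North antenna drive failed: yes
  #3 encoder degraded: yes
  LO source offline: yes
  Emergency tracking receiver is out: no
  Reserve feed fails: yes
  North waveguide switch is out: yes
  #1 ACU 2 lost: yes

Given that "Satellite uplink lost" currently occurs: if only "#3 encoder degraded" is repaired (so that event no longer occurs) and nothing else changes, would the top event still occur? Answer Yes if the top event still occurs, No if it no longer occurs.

No

Counterfactual: set "#3 encoder degraded" to not occurred.
Backup chain unavailable [OR]: Upconverter malfunctions=occurs, Emergency tracking receiver is out=not → at least one input occurs → occurs.
Transmit chain fails [OR]: LO source offline=occurs, Backup chain unavailable=occurs → at least one input occurs → occurs.
Antenna path unavailable [AND]: Inboard ACU is inoperative=occurs, Reserve feed fails=occurs, Transmit chain fails=occurs → all inputs occur → occurs.
Modem stage fails [AND]: #3 encoder degraded=not, North waveguide switch is out=occurs, Modem degraded=occurs, North antenna drive failed=occurs → not all inputs occur → does not occur.
Power amp inoperative [OR]: Modem stage fails=not, HPA malfunctions=not → no input occurs → does not occur.
Satellite uplink lost [AND]: Antenna path unavailable=occurs, Power amp inoperative=not, #1 ACU 2 lost=occurs → not all inputs occur → does not occur.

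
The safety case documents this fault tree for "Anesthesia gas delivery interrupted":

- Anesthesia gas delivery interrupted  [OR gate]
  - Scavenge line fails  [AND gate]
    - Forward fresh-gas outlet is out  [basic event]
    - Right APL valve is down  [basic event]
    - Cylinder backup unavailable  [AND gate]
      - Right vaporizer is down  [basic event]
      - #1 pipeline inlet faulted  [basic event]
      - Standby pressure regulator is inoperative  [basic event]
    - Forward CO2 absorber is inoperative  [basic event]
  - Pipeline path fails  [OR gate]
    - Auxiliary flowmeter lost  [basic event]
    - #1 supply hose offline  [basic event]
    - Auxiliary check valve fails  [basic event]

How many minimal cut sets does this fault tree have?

Cylinder backup unavailable [AND]: one cut set from each child combined → 1 × 1 × 1 = 1 cut set(s).
Scavenge line fails [AND]: one cut set from each child combined → 1 × 1 × 1 × 1 = 1 cut set(s).
Pipeline path fails [OR]: union of children's cut sets → 3 cut set(s).
Anesthesia gas delivery interrupted [OR]: union of children's cut sets → 4 cut set(s).
Minimal cut sets: {#1 pipeline inlet faulted, Forward CO2 absorber is inoperative, Forward fresh-gas outlet is out, Right APL valve is down, Right vaporizer is down, Standby pressure regulator is inoperative}; {Auxiliary flowmeter lost}; {#1 supply hose offline}; {Auxiliary check valve fails}.

4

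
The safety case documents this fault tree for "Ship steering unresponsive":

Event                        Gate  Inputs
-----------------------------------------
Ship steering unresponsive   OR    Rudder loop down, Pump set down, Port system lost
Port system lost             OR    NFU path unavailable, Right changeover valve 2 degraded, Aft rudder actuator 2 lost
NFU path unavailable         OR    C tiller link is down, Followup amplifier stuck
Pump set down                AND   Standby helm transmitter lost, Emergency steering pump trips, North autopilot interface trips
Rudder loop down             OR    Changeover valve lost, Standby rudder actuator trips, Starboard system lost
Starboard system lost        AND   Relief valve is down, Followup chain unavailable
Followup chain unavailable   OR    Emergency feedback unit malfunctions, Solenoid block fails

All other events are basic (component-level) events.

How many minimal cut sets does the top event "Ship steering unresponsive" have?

Followup chain unavailable [OR]: union of children's cut sets → 2 cut set(s).
Starboard system lost [AND]: one cut set from each child combined → 1 × 2 = 2 cut set(s).
Rudder loop down [OR]: union of children's cut sets → 4 cut set(s).
Pump set down [AND]: one cut set from each child combined → 1 × 1 × 1 = 1 cut set(s).
NFU path unavailable [OR]: union of children's cut sets → 2 cut set(s).
Port system lost [OR]: union of children's cut sets → 4 cut set(s).
Ship steering unresponsive [OR]: union of children's cut sets → 9 cut set(s).
Minimal cut sets: {Changeover valve lost}; {Standby rudder actuator trips}; {Emergency feedback unit malfunctions, Relief valve is down}; {Relief valve is down, Solenoid block fails}; {Emergency steering pump trips, North autopilot interface trips, Standby helm transmitter lost}; {C tiller link is down}; {Followup amplifier stuck}; {Right changeover valve 2 degraded}; {Aft rudder actuator 2 lost}.

9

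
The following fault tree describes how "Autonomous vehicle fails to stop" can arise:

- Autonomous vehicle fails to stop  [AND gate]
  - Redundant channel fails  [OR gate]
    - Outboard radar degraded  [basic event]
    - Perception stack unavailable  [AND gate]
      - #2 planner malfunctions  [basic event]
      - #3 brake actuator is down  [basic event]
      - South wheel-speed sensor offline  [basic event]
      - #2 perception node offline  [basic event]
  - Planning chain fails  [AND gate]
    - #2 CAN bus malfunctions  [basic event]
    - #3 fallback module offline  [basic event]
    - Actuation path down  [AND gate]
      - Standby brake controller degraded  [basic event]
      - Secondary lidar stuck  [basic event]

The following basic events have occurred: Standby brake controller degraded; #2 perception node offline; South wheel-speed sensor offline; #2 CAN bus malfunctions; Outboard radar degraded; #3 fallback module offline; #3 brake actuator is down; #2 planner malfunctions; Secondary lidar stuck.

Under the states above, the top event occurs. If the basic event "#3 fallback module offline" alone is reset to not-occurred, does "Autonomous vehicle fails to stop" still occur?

Counterfactual: set "#3 fallback module offline" to not occurred.
Perception stack unavailable [AND]: #2 planner malfunctions=occurs, #3 brake actuator is down=occurs, South wheel-speed sensor offline=occurs, #2 perception node offline=occurs → all inputs occur → occurs.
Redundant channel fails [OR]: Outboard radar degraded=occurs, Perception stack unavailable=occurs → at least one input occurs → occurs.
Actuation path down [AND]: Standby brake controller degraded=occurs, Secondary lidar stuck=occurs → all inputs occur → occurs.
Planning chain fails [AND]: #2 CAN bus malfunctions=occurs, #3 fallback module offline=not, Actuation path down=occurs → not all inputs occur → does not occur.
Autonomous vehicle fails to stop [AND]: Redundant channel fails=occurs, Planning chain fails=not → not all inputs occur → does not occur.

No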